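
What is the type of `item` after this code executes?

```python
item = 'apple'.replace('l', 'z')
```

str.replace() returns str

str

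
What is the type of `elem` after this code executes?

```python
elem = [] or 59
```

'or' returns first truthy value (59, which is int)

int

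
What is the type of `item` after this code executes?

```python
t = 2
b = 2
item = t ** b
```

int ** positive int returns int (2 ** 2 = 4)

int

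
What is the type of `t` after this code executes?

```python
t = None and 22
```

'and' returns first falsy value (None)

NoneType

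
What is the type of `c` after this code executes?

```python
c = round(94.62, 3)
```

round() with ndigits arg returns float

float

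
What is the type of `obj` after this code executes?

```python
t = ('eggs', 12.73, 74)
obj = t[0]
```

Index 0 of tuple is 'eggs' which is str

str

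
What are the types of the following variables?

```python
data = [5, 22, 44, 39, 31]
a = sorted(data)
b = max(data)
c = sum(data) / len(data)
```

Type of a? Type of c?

sorted() returns list; int / int returns float

list, float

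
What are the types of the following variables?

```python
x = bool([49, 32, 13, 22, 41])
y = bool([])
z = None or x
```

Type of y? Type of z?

bool() returns bool; None or <bool> returns the bool

bool, bool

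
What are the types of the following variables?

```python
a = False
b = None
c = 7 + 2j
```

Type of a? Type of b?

a is bool; b is NoneType

bool, NoneType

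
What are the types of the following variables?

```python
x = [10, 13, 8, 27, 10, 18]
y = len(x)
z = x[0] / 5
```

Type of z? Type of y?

int / int returns float; len() returns int

float, int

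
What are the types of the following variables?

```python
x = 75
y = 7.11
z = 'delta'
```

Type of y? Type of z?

y is float; z is str

float, str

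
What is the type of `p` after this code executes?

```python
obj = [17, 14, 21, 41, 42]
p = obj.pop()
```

list.pop() returns the popped element (int here)

int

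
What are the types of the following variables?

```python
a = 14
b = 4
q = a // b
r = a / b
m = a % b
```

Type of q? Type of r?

int // int returns int; int / int returns float

int, float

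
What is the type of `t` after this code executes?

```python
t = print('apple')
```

print() returns None

NoneType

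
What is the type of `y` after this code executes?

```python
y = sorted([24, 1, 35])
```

sorted() always returns list

list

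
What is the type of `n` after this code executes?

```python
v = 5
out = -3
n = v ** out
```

int ** negative int returns float

float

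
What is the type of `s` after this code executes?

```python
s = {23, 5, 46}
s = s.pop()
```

Popping from a set of ints returns int

int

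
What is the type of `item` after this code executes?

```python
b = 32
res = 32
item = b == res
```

Equality comparison returns bool

bool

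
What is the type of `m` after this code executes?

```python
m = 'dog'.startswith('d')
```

str.startswith() returns bool

bool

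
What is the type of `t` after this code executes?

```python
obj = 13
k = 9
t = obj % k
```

int % int returns int (13 % 9 = 4)

int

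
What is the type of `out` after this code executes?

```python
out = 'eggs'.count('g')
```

str.count() returns int

int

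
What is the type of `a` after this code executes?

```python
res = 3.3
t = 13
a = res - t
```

float - int returns float (3.3 - 13 = -9.7)

float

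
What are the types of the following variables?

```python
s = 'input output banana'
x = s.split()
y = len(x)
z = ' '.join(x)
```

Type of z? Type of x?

str.join() returns str; str.split() returns list

str, list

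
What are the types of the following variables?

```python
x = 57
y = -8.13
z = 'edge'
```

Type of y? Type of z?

y is float; z is str

float, str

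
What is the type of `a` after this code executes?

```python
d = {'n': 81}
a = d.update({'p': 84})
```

dict.update() returns None

NoneType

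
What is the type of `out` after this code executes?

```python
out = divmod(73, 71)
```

divmod() returns a tuple (quotient, remainder)

tuple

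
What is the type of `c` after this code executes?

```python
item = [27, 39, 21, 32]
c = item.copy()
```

list.copy() returns list

list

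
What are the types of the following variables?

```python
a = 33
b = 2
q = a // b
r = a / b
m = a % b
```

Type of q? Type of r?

int // int returns int; int / int returns float

int, float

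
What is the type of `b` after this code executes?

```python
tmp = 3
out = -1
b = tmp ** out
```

int ** negative int returns float

float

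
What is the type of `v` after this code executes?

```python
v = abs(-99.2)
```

abs() of float returns float

float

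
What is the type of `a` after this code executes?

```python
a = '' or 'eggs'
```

'or' returns first truthy value ('eggs', which is str)

str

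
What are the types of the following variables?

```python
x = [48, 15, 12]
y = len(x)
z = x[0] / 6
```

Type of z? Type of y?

int / int returns float; len() returns int

float, int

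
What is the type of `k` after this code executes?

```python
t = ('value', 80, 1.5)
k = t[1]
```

Index 1 of tuple is 80 which is int

int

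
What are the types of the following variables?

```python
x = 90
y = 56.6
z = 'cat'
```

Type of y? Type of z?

y is float; z is str

float, str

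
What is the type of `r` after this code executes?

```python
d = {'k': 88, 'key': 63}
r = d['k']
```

Accessing dict[str, int] with key 'k' returns int value 88

int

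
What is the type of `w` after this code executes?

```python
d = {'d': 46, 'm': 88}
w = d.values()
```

.values() returns a dict_values view object

dict_values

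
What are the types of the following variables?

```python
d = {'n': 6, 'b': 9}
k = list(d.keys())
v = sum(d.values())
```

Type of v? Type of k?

sum of int values returns int; list(...) returns list

int, list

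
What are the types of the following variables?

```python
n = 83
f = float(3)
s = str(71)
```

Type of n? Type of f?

n is int; f is float

int, float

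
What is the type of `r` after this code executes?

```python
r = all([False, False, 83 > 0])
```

all() returns bool

bool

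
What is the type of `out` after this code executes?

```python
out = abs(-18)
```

abs() of int returns int

int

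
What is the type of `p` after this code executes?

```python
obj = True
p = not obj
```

'not' always returns bool

bool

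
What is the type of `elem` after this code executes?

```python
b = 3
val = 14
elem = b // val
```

int // int returns int (3 // 14 = 0)

int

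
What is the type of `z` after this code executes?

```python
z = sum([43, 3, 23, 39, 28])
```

sum() of ints returns int

int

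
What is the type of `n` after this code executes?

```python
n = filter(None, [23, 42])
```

filter() returns a filter iterator object

filter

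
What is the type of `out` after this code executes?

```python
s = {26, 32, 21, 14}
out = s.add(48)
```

set.add() returns None (mutates in place)

NoneType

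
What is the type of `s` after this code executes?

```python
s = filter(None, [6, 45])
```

filter() returns a filter iterator object

filter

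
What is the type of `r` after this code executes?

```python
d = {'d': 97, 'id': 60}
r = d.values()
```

.values() returns a dict_values view object

dict_values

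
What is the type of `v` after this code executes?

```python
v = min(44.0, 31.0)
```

min() of floats returns float

float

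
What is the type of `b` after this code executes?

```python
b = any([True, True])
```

any() returns bool

bool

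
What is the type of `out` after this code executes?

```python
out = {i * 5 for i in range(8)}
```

A set comprehension {expr for x in iterable} produces a set

set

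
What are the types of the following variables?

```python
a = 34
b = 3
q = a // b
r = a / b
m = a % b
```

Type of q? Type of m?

int // int returns int; int % int returns int

int, int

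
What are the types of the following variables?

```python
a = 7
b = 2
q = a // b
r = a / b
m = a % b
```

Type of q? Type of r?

int // int returns int; int / int returns float

int, float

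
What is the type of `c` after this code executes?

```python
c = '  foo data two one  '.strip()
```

str.strip() returns str

str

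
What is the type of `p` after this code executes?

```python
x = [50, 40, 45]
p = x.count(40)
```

list.count() returns int

int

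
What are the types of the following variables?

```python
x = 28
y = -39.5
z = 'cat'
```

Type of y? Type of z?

y is float; z is str

float, str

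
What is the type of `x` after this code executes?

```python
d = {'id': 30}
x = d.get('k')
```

dict.get() returns None when key 'k' is not found and no default given

NoneType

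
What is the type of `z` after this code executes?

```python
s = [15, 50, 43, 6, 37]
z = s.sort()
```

list.sort() returns None (sorts in place)

NoneType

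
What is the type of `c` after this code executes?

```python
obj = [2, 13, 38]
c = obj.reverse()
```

list.reverse() returns None

NoneType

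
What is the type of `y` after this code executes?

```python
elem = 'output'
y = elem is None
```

'is' comparison returns bool

bool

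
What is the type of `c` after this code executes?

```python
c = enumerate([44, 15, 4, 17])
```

enumerate() returns an enumerate iterator object

enumerate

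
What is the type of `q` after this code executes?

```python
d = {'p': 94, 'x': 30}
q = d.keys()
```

.keys() returns a dict_keys view object

dict_keys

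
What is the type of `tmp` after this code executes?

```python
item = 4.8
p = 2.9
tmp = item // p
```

float // float returns float (floor division preserves float type)

float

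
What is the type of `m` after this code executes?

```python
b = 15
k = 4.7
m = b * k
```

int * float returns float (15 * 4.7 = 70.5)

float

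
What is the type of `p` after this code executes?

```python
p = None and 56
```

'and' returns first falsy value (None)

NoneType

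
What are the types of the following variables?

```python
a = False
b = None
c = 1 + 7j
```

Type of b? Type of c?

b is NoneType; c is complex

NoneType, complex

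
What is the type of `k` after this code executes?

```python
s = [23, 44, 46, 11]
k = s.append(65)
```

list.append() returns None (mutates in place)

NoneType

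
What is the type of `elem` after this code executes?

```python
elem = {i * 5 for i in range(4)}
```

A set comprehension {expr for x in iterable} produces a set

set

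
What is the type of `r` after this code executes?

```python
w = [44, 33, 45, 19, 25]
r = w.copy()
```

list.copy() returns list

list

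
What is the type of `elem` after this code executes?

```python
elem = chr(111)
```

chr() returns str (single character)

str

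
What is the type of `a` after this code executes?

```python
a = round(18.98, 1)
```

round() with ndigits arg returns float

float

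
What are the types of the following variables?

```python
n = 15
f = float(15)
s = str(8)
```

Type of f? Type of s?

f is float; s is str

float, str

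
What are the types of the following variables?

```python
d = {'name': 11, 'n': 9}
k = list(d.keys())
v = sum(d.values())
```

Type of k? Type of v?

list(...) returns list; sum of int values returns int

list, int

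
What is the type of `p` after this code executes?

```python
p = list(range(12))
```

list(range(...)) returns list

list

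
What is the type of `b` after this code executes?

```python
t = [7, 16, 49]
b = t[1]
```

Indexing a list of ints returns int (t[1] = 16)

int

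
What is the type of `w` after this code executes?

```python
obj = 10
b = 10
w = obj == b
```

Equality comparison returns bool

bool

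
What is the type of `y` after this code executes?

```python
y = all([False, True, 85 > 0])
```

all() returns bool

bool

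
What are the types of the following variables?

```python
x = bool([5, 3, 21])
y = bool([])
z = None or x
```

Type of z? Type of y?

None or <bool> returns the bool; bool() returns bool

bool, bool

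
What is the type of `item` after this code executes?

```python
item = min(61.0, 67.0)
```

min() of floats returns float

float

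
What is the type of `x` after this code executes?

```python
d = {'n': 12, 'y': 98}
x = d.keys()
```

.keys() returns a dict_keys view object

dict_keys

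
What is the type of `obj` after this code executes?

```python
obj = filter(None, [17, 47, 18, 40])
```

filter() returns a filter iterator object

filter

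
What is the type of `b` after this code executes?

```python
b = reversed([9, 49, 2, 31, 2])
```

reversed() on a list returns a list_reverseiterator

list_reverseiterator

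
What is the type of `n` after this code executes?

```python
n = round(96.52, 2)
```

round() with ndigits arg returns float

float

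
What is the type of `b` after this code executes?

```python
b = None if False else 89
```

Ternary: condition is False, else branch (89) taken → int

int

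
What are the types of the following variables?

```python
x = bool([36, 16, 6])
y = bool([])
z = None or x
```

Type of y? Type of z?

bool() returns bool; None or <bool> returns the bool

bool, bool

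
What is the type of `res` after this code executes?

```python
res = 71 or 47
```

'or' returns the first truthy value (71, which is int)

int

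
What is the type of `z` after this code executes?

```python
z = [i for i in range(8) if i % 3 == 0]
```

A list comprehension [...] produces a list

list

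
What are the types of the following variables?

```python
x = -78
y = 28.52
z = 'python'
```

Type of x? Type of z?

x is int; z is str

int, str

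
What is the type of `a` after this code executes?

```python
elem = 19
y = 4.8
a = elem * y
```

int * float returns float (19 * 4.8 = 91.2)

float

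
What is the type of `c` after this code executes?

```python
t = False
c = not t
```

'not' always returns bool

bool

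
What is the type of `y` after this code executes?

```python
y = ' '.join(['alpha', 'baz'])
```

str.join() returns str

str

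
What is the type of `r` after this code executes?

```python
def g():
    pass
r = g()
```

A function with no return statement returns None

NoneType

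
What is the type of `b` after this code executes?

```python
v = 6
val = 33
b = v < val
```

Comparison operators return bool

bool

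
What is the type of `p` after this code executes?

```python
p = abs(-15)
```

abs() of int returns int

int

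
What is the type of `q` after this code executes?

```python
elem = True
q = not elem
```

'not' always returns bool

bool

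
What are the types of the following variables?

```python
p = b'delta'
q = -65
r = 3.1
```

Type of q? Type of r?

q is int; r is float

int, float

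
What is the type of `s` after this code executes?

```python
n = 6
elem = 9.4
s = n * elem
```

int * float returns float (6 * 9.4 = 56.4)

float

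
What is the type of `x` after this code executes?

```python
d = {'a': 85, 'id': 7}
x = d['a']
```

Accessing dict[str, int] with key 'a' returns int value 85

int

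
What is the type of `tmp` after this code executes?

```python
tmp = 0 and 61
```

'and' returns the first falsy value (0, which is int)

int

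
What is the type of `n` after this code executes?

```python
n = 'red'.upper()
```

str.upper() returns str

str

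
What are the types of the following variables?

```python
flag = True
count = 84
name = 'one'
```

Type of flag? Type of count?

flag is bool; count is int

bool, int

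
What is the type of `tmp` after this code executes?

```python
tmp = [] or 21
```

'or' returns first truthy value (21, which is int)

int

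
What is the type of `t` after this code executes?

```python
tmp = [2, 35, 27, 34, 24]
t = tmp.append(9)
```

list.append() returns None (mutates in place)

NoneType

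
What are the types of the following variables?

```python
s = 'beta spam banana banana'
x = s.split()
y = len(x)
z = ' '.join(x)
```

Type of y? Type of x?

len() returns int; str.split() returns list

int, list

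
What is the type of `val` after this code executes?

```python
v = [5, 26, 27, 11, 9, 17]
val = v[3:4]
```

Slicing a list always returns a list

list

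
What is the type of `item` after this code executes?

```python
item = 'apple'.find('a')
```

str.find() returns int (index, or -1)

int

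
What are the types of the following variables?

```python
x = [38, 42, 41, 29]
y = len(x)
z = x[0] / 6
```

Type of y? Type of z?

len() returns int; int / int returns float

int, float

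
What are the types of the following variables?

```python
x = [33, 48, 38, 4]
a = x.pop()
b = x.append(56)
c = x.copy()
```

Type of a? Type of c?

list.pop() returns the element (int); list.copy() returns list

int, list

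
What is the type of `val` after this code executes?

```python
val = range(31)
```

range() returns a range object

range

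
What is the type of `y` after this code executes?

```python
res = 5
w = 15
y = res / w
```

int / int always returns float in Python 3 (5 / 15 = 0.333333)

float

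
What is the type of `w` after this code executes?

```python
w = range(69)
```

range() returns a range object

range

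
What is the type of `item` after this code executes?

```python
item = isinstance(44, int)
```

isinstance() returns bool

bool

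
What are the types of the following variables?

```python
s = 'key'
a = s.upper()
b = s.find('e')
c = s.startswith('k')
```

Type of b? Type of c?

str.find() returns int; str.startswith() returns bool

int, bool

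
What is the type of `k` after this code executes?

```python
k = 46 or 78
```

'or' returns the first truthy value (46, which is int)

int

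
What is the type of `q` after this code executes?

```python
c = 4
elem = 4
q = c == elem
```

Equality comparison returns bool

bool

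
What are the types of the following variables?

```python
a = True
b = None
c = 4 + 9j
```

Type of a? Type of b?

a is bool; b is NoneType

bool, NoneType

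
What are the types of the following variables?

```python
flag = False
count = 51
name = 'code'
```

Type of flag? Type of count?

flag is bool; count is int

bool, int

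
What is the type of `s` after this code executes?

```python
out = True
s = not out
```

'not' always returns bool

bool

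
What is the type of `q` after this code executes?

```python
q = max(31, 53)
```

max() of ints returns int

int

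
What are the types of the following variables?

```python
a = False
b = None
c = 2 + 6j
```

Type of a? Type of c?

a is bool; c is complex

bool, complex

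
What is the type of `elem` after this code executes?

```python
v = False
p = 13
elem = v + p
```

bool + int returns int (False is 0, so 0 + 13 = 13)

int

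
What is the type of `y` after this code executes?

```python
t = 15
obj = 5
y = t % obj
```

int % int returns int (15 % 5 = 0)

int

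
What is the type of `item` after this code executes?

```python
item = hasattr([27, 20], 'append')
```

hasattr() returns bool

bool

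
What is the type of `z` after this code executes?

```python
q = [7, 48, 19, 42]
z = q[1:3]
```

Slicing a list always returns a list

list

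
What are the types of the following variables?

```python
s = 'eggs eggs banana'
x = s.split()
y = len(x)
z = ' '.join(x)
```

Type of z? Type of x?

str.join() returns str; str.split() returns list

str, list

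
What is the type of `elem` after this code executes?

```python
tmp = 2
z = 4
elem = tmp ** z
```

int ** positive int returns int (2 ** 4 = 16)

int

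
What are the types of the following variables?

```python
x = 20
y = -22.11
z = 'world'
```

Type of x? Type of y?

x is int; y is float

int, float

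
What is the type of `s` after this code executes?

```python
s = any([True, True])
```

any() returns bool

bool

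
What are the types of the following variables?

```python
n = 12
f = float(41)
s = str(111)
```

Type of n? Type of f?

n is int; f is float

int, float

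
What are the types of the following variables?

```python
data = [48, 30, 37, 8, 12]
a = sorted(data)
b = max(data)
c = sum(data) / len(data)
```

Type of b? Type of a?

max of ints returns int; sorted() returns list

int, list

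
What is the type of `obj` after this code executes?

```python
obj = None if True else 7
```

Ternary: condition is True, if branch (None) taken → NoneType

NoneType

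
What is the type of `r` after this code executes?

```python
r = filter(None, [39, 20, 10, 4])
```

filter() returns a filter iterator object

filter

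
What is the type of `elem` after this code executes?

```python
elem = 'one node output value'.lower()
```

str.lower() returns str

str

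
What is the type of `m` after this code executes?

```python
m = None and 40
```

'and' returns first falsy value (None)

NoneType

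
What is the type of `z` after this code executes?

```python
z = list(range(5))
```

list(range(...)) returns list

list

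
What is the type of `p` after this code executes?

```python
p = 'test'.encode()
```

str.encode() returns bytes

bytes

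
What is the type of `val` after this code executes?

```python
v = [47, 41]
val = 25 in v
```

'in' operator returns bool

bool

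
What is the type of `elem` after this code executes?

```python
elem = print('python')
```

print() returns None

NoneType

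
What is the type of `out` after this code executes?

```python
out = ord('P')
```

ord() returns int (Unicode code point)

int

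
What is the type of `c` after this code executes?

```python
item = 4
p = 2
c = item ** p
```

int ** positive int returns int (4 ** 2 = 16)

int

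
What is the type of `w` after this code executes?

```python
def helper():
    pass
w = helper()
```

A function with no return statement returns None

NoneType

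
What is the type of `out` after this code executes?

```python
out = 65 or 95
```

'or' returns the first truthy value (65, which is int)

int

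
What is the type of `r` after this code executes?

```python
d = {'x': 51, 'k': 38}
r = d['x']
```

Accessing dict[str, int] with key 'x' returns int value 51

int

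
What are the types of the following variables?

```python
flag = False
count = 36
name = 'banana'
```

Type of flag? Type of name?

flag is bool; name is str

bool, str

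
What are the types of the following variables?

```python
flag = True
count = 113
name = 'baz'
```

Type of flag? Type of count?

flag is bool; count is int

bool, int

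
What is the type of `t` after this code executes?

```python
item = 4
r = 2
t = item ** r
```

int ** positive int returns int (4 ** 2 = 16)

int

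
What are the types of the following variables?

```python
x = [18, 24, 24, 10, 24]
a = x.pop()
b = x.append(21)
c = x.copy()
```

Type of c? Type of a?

list.copy() returns list; list.pop() returns the element (int)

list, int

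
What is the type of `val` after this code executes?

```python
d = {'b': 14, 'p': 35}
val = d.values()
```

.values() returns a dict_values view object

dict_values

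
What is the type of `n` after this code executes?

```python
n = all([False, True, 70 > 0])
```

all() returns bool

bool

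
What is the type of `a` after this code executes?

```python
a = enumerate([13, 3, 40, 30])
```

enumerate() returns an enumerate iterator object

enumerate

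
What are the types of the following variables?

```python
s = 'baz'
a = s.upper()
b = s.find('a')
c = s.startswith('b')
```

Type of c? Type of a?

str.startswith() returns bool; str.upper() returns str

bool, str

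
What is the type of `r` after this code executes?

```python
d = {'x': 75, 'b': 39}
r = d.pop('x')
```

dict.pop() returns the value (int)

int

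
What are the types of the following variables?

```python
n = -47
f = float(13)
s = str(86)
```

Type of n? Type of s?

n is int; s is str

int, str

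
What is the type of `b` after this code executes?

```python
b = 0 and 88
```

'and' returns the first falsy value (0, which is int)

int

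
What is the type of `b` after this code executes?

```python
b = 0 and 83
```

'and' returns the first falsy value (0, which is int)

int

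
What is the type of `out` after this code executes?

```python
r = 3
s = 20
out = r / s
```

int / int always returns float in Python 3 (3 / 20 = 0.15)

float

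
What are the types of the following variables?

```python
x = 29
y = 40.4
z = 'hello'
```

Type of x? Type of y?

x is int; y is float

int, float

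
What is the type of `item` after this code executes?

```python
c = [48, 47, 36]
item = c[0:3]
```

Slicing a list always returns a list

list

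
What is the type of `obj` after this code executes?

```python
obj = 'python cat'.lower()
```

str.lower() returns str

str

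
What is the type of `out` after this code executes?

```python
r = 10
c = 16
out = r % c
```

int % int returns int (10 % 16 = 10)

int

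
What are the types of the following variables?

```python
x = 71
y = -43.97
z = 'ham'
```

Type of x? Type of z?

x is int; z is str

int, str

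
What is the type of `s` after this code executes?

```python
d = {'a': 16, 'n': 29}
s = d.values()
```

.values() returns a dict_values view object

dict_values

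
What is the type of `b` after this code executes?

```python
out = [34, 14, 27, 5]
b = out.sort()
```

list.sort() returns None (sorts in place)

NoneType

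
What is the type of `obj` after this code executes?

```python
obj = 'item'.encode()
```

str.encode() returns bytes

bytes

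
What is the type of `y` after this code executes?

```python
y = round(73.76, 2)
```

round() with ndigits arg returns float

float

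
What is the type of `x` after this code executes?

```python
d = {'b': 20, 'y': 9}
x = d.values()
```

.values() returns a dict_values view object

dict_values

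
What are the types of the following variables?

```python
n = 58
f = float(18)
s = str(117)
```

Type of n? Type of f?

n is int; f is float

int, float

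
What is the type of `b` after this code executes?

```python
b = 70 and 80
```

'and' returns the last value when all truthy (80, which is int)

int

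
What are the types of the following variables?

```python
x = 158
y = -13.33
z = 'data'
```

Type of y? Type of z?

y is float; z is str

float, str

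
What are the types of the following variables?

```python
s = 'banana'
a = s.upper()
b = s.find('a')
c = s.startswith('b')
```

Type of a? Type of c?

str.upper() returns str; str.startswith() returns bool

str, bool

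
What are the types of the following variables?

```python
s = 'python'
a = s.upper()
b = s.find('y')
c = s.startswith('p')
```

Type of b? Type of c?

str.find() returns int; str.startswith() returns bool

int, bool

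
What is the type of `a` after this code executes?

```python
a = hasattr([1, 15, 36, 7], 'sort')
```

hasattr() returns bool

bool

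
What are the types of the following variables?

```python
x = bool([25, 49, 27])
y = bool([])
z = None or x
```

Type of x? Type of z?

bool() returns bool; None or <bool> returns the bool

bool, bool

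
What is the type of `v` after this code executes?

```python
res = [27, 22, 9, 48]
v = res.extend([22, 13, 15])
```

list.extend() returns None

NoneType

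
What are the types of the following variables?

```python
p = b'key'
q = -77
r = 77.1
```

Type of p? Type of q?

p is bytes; q is int

bytes, int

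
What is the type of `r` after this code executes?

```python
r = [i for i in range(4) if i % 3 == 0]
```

A list comprehension [...] produces a list

list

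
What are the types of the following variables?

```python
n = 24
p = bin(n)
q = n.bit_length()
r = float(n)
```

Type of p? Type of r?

bin() returns str; float() returns float

str, float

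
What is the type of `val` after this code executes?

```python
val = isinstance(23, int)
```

isinstance() returns bool

bool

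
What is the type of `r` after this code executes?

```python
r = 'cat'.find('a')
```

str.find() returns int (index, or -1)

int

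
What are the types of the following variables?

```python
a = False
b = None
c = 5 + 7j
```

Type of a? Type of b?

a is bool; b is NoneType

bool, NoneType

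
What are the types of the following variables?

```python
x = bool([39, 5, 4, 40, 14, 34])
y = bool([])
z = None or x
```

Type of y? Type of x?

bool() returns bool; bool() returns bool

bool, bool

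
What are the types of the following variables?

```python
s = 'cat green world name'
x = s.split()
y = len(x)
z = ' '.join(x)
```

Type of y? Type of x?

len() returns int; str.split() returns list

int, list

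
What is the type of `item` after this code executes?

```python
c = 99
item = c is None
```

'is' comparison returns bool

bool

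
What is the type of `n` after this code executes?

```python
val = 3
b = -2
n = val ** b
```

int ** negative int returns float

float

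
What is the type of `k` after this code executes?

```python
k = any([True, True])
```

any() returns bool

bool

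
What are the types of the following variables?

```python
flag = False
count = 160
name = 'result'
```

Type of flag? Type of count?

flag is bool; count is int

bool, int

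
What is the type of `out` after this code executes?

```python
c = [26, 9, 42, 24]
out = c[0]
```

Indexing a list of ints returns int (c[0] = 26)

int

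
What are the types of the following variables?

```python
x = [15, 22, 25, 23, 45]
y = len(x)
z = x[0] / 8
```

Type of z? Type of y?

int / int returns float; len() returns int

float, int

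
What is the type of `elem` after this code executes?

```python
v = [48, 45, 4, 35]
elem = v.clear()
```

list.clear() returns None

NoneType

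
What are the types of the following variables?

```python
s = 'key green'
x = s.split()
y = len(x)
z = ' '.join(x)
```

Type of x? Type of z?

str.split() returns list; str.join() returns str

list, str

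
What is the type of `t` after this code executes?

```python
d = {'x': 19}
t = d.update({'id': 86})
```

dict.update() returns None

NoneType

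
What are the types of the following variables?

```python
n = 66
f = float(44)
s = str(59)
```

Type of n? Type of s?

n is int; s is str

int, str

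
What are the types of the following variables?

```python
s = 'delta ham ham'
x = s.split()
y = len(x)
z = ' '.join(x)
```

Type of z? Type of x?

str.join() returns str; str.split() returns list

str, list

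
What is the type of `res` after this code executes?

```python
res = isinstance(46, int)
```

isinstance() returns bool

bool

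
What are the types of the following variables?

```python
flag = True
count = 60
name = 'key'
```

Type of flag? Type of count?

flag is bool; count is int

bool, int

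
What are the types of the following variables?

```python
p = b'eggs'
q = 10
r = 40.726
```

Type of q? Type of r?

q is int; r is float

int, float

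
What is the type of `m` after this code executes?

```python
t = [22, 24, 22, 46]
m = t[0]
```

Indexing a list of ints returns int (t[0] = 22)

int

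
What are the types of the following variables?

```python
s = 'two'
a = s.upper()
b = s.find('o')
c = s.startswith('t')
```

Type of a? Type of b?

str.upper() returns str; str.find() returns int

str, int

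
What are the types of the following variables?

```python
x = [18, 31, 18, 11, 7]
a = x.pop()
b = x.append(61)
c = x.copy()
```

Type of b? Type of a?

list.append() returns None; list.pop() returns the element (int)

NoneType, int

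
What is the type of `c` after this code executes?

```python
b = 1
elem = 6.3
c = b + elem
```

int + float returns float (1 + 6.3 = 7.3)

float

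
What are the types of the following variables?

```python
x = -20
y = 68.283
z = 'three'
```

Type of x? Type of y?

x is int; y is float

int, float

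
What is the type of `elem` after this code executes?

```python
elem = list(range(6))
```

list(range(...)) returns list

list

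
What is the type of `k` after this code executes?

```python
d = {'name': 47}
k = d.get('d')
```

dict.get() returns None when key 'd' is not found and no default given

NoneType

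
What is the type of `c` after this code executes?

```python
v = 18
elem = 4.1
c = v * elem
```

int * float returns float (18 * 4.1 = 73.8)

float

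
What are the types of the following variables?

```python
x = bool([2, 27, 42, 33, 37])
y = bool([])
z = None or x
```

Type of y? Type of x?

bool() returns bool; bool() returns bool

bool, bool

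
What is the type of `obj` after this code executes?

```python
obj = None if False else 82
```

Ternary: condition is False, else branch (82) taken → int

int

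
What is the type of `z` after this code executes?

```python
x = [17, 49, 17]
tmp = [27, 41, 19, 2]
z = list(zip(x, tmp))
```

list(zip(...)) returns a list of tuples

list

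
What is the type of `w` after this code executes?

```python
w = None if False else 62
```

Ternary: condition is False, else branch (62) taken → int

int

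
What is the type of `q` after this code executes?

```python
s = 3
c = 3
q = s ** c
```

int ** positive int returns int (3 ** 3 = 27)

int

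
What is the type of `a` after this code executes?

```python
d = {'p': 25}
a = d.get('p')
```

dict.get() returns the value (int) when key is found

int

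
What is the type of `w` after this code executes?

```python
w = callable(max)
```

callable() returns bool

bool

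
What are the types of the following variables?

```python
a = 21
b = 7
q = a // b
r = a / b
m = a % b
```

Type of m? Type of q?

int % int returns int; int // int returns int

int, int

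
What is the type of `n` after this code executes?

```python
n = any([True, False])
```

any() returns bool

bool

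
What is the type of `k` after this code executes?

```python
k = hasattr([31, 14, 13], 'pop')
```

hasattr() returns bool

bool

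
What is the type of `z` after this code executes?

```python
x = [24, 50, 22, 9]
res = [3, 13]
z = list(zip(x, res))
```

list(zip(...)) returns a list of tuples

list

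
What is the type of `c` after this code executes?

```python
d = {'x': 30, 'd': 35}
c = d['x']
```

Accessing dict[str, int] with key 'x' returns int value 30

int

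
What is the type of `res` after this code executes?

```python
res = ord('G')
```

ord() returns int (Unicode code point)

int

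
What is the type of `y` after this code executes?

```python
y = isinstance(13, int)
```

isinstance() returns bool

bool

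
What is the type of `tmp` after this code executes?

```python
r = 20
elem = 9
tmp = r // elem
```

int // int returns int (20 // 9 = 2)

int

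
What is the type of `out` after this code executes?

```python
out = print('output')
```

print() returns None

NoneType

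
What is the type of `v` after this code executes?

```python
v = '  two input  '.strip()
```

str.strip() returns str

str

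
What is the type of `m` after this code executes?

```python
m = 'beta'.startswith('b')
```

str.startswith() returns bool

bool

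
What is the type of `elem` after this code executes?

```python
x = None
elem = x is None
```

'is' comparison returns bool

bool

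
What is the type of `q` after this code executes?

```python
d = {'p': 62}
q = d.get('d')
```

dict.get() returns None when key 'd' is not found and no default given

NoneType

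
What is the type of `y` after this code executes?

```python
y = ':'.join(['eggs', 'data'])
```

str.join() returns str

str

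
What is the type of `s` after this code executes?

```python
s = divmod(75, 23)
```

divmod() returns a tuple (quotient, remainder)

tuple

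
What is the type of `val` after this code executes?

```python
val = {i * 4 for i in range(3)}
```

A set comprehension {expr for x in iterable} produces a set

set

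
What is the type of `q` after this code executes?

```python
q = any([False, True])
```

any() returns bool

bool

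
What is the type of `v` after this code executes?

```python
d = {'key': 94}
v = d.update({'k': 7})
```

dict.update() returns None

NoneType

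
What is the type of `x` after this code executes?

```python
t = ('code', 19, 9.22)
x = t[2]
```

Index 2 of tuple is 9.22 which is float

float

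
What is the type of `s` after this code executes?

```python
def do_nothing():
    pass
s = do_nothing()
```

A function with no return statement returns None

NoneType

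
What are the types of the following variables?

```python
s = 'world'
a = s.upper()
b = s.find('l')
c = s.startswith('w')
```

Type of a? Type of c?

str.upper() returns str; str.startswith() returns bool

str, bool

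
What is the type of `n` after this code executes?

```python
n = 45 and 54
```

'and' returns the last value when all truthy (54, which is int)

int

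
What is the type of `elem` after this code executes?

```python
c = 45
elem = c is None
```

'is' comparison returns bool

bool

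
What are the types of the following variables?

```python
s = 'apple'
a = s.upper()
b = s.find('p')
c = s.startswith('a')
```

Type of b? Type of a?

str.find() returns int; str.upper() returns str

int, str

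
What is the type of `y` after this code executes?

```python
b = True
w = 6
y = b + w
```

bool + int returns int (True is 1, so 1 + 6 = 7)

int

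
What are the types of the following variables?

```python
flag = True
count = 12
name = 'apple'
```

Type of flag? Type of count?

flag is bool; count is int

bool, int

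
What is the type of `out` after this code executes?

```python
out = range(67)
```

range() returns a range object

range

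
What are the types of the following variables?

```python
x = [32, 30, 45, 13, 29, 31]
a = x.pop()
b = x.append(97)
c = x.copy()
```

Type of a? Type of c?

list.pop() returns the element (int); list.copy() returns list

int, list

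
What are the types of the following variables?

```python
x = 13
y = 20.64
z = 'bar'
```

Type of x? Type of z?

x is int; z is str

int, str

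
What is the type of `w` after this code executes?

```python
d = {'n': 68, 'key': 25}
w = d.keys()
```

.keys() returns a dict_keys view object

dict_keys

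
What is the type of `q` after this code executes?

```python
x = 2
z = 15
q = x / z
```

int / int always returns float in Python 3 (2 / 15 = 0.133333)

float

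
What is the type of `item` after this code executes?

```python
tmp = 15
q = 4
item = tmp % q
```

int % int returns int (15 % 4 = 3)

int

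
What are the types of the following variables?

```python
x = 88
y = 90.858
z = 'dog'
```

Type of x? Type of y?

x is int; y is float

int, float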